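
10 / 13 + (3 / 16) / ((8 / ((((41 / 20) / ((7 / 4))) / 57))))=851733 / 1106560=0.77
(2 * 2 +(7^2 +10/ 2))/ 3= 58/ 3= 19.33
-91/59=-1.54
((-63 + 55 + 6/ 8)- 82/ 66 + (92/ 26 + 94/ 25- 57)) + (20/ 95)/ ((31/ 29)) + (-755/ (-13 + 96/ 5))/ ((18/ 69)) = -13260650719/ 25268100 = -524.80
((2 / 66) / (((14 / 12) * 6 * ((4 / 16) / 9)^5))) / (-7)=-20155392 / 539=-37394.05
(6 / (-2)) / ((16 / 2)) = -3 / 8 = -0.38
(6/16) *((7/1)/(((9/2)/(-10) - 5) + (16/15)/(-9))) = -0.47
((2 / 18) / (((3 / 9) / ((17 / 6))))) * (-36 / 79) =-34 / 79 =-0.43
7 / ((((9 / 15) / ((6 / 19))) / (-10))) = -36.84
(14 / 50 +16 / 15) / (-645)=-101 / 48375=-0.00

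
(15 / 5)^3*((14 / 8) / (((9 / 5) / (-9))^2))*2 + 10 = 4745 / 2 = 2372.50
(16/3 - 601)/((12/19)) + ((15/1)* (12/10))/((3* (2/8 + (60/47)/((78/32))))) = -63677219/68076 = -935.38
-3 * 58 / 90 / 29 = -1 / 15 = -0.07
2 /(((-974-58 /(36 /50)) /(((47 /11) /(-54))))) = 47 /313203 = 0.00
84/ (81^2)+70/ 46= 77189/ 50301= 1.53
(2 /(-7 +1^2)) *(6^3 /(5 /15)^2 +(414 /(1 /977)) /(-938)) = -236499 /469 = -504.26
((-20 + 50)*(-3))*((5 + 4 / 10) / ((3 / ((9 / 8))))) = -729 / 4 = -182.25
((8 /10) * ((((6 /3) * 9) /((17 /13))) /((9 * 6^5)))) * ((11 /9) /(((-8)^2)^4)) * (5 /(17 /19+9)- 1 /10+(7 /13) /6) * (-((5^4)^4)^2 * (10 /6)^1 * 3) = -929641537368297576904296875 /1407202816425984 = -660630810652.73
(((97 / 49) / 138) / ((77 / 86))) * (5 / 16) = 20855 / 4165392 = 0.01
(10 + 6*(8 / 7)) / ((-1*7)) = -118 / 49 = -2.41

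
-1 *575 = -575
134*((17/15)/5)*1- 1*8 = 1678/75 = 22.37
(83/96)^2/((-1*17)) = -6889/156672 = -0.04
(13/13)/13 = 1/13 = 0.08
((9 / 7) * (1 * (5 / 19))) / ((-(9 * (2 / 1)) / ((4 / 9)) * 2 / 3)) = -5 / 399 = -0.01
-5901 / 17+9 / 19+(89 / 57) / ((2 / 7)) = -661205 / 1938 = -341.18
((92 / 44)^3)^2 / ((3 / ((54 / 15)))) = 888215334 / 8857805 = 100.27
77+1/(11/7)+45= 1349/11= 122.64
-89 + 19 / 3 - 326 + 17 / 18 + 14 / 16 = -29293 / 72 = -406.85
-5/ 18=-0.28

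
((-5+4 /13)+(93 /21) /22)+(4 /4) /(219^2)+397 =37687899685 /96017922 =392.51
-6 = -6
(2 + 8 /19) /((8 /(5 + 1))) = 1.82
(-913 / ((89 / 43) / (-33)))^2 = 1678442029209 / 7921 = 211897743.87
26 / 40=13 / 20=0.65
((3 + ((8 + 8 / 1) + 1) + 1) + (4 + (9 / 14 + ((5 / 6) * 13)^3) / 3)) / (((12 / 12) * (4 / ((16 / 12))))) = 2036747 / 13608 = 149.67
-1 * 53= -53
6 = 6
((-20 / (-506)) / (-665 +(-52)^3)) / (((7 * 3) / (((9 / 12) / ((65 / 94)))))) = -47 / 3252528279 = -0.00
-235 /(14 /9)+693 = 541.93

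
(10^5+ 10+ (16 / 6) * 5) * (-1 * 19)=-5701330 / 3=-1900443.33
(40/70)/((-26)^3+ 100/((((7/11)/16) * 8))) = -1/30208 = -0.00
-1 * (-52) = 52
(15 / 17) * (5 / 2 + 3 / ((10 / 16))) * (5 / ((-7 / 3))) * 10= -16425 / 119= -138.03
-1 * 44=-44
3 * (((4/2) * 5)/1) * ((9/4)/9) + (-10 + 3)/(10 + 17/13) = 289/42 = 6.88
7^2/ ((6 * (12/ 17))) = 833/ 72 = 11.57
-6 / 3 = -2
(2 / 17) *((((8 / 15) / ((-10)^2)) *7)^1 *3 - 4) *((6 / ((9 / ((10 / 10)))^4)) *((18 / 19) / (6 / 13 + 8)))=-104 / 2220625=-0.00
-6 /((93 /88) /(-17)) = 2992 /31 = 96.52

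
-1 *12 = -12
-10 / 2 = -5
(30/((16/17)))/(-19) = -255/152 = -1.68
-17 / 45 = -0.38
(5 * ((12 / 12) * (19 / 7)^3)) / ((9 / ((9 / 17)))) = 34295 / 5831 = 5.88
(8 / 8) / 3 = 1 / 3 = 0.33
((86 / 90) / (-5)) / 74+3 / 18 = 1366 / 8325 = 0.16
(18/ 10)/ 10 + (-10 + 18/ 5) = -311/ 50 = -6.22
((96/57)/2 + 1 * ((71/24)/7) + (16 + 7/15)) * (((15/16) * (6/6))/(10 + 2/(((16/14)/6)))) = 282993/348992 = 0.81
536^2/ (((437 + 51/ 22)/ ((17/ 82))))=53724352/ 396265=135.58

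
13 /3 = 4.33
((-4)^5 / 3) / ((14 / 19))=-9728 / 21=-463.24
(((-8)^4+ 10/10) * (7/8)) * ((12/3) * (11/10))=315469/20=15773.45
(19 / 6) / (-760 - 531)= -0.00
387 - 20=367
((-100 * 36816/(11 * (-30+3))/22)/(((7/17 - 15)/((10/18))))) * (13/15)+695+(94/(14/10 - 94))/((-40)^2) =45673013304629/67523401440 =676.40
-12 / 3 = -4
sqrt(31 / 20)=sqrt(155) / 10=1.24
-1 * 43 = -43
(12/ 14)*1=6/ 7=0.86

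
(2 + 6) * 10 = 80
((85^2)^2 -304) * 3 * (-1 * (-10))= 1566009630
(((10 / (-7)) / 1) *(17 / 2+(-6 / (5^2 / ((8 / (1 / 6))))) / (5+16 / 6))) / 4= -2.50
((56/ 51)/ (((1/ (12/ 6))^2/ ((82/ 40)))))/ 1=2296/ 255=9.00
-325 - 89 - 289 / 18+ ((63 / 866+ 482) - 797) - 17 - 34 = -3101945 / 3897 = -795.98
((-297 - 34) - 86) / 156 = -139 / 52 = -2.67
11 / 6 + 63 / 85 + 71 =37523 / 510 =73.57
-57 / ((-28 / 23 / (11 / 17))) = 14421 / 476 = 30.30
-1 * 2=-2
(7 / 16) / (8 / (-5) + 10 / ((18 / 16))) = 315 / 5248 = 0.06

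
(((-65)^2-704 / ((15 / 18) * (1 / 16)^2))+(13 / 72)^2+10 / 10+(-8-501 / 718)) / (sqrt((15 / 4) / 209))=-1973198257829 * sqrt(3135) / 69789600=-1583065.14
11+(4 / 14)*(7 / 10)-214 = -202.80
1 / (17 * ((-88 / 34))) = -1 / 44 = -0.02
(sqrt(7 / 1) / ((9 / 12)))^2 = 112 / 9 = 12.44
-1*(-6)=6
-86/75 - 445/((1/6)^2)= -16021.15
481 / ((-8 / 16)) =-962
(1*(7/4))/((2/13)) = 91/8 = 11.38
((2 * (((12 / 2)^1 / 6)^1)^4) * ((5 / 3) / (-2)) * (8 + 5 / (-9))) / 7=-335 / 189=-1.77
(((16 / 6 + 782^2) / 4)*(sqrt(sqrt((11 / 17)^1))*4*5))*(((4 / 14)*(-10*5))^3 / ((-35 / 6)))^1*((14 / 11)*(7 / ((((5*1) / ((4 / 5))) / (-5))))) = -9768633335.95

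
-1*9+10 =1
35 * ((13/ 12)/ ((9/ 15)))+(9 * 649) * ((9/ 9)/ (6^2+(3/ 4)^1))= 391843/ 1764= 222.13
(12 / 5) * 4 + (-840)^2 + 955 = 3532823 / 5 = 706564.60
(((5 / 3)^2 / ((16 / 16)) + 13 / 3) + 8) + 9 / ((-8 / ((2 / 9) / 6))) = 1085 / 72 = 15.07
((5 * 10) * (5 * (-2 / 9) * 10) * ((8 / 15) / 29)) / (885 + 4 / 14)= -56000 / 4852251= -0.01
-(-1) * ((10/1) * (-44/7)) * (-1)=440/7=62.86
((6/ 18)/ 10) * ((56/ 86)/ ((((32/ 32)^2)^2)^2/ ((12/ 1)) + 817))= 56/ 2108075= 0.00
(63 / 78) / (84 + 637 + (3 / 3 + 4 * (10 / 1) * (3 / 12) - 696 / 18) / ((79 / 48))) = 1659 / 1446406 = 0.00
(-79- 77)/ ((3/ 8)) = -416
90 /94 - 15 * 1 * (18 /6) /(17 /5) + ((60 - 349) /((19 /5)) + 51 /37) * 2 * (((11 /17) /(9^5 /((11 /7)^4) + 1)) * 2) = -489721579177174 /39821871109565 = -12.30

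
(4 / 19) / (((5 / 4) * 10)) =8 / 475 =0.02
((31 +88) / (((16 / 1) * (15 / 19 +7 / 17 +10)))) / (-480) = -38437 / 27786240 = -0.00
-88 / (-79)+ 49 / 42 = 1081 / 474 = 2.28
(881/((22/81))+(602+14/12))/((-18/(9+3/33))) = -1942.85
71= 71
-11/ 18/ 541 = -11/ 9738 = -0.00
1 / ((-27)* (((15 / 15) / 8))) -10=-278 / 27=-10.30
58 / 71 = 0.82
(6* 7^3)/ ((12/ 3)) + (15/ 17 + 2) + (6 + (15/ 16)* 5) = 143635/ 272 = 528.07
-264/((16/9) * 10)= -297/20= -14.85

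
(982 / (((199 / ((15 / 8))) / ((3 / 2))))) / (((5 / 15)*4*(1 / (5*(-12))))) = -994275 / 1592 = -624.54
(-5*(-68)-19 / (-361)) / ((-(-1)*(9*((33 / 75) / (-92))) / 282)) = -1396868200 / 627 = -2227859.97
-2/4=-1/2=-0.50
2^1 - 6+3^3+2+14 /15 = 389 /15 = 25.93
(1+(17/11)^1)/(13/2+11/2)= 7/33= 0.21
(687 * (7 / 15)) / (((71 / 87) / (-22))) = -3068142 / 355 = -8642.65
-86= -86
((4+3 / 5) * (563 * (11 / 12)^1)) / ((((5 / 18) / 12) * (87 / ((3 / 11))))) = 233082 / 725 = 321.49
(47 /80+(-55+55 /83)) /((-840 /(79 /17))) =28195021 /94819200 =0.30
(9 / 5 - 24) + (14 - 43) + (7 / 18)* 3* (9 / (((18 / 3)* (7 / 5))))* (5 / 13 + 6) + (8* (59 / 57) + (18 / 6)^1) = -473329 / 14820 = -31.94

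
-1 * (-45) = 45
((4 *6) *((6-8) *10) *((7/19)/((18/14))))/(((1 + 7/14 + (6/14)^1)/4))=-285.28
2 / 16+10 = 81 / 8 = 10.12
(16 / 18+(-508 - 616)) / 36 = -2527 / 81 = -31.20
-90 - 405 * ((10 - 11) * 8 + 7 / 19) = 57015 / 19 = 3000.79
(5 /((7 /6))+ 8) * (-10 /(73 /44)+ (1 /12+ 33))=1019143 /3066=332.40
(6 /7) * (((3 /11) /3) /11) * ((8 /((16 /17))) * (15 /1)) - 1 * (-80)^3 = 433664765 /847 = 512000.90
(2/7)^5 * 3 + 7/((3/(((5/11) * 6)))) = 1177546/184877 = 6.37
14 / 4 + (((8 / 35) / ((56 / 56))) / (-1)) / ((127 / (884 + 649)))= 941 / 1270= 0.74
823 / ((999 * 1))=823 / 999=0.82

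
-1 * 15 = -15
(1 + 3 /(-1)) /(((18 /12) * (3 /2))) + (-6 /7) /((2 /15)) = -461 /63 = -7.32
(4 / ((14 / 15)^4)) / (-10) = -10125 / 19208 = -0.53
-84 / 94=-42 / 47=-0.89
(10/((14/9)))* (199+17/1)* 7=9720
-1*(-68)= 68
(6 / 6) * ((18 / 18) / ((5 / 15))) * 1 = 3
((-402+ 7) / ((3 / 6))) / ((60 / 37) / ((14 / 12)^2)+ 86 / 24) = -17187240 / 103879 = -165.45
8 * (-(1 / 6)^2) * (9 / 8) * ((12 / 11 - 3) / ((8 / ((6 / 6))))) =21 / 352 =0.06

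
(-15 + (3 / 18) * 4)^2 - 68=1237 / 9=137.44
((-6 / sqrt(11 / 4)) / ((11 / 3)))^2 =1296 / 1331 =0.97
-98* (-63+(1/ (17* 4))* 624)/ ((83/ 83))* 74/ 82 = 3317790/ 697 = 4760.10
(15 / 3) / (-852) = -5 / 852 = -0.01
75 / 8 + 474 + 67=4403 / 8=550.38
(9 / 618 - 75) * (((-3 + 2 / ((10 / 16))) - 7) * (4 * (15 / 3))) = 1050396 / 103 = 10198.02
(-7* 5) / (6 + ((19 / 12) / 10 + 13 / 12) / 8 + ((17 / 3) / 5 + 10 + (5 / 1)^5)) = -33600 / 3016597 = -0.01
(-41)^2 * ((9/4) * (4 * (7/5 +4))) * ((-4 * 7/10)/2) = -114375.24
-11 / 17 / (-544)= 11 / 9248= 0.00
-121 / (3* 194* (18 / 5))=-605 / 10476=-0.06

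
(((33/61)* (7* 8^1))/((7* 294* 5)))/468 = 11/1748565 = 0.00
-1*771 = -771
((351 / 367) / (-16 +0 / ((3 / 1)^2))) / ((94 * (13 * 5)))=-27 / 2759840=-0.00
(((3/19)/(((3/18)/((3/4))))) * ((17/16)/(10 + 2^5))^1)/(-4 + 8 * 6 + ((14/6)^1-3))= 459/1106560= 0.00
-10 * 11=-110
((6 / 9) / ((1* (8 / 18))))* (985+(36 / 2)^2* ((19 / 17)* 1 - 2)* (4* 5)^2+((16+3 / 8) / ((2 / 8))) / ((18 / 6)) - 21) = -11563445 / 68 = -170050.66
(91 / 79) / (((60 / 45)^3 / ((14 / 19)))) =17199 / 48032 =0.36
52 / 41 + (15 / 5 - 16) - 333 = -14134 / 41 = -344.73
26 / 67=0.39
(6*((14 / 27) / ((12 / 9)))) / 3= 7 / 9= 0.78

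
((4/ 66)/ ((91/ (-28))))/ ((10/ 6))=-8/ 715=-0.01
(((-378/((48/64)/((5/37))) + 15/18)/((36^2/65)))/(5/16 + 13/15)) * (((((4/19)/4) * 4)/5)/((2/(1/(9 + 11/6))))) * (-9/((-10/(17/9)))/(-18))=50779/96689214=0.00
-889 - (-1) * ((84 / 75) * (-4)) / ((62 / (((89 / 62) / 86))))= -918404921 / 1033075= -889.00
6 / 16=3 / 8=0.38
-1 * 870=-870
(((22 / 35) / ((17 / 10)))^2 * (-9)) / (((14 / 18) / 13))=-20.57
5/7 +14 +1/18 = 1861/126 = 14.77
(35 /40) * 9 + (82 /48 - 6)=43 /12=3.58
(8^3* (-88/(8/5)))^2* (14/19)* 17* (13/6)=1226748723200/57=21521907424.56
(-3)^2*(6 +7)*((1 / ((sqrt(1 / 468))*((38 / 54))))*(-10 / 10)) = -18954*sqrt(13) / 19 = -3596.82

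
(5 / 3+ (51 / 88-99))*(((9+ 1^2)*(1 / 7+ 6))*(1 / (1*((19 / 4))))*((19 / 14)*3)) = -784535 / 154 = -5094.38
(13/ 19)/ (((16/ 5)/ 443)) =28795/ 304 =94.72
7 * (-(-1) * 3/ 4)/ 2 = 21/ 8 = 2.62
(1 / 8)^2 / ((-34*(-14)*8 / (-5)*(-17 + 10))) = 5 / 1705984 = 0.00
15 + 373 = 388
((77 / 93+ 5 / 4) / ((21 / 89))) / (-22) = -68797 / 171864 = -0.40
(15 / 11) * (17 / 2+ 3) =345 / 22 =15.68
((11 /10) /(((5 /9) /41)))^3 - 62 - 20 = 66863727379 /125000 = 534909.82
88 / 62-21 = -607 / 31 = -19.58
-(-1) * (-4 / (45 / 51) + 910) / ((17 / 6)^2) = 162984 / 1445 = 112.79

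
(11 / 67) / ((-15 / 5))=-11 / 201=-0.05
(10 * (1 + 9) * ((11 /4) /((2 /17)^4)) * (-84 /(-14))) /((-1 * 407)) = -6264075 /296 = -21162.42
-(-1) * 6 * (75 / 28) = 225 / 14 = 16.07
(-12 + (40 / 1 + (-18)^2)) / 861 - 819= -704807 / 861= -818.59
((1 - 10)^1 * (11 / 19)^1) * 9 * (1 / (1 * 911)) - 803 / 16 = -50.24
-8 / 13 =-0.62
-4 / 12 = -1 / 3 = -0.33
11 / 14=0.79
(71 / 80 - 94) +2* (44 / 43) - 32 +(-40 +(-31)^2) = 2744893 / 3440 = 797.93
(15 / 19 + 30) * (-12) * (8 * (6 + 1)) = -393120 / 19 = -20690.53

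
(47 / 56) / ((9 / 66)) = 517 / 84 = 6.15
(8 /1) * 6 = 48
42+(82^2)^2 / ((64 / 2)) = 2825845 / 2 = 1412922.50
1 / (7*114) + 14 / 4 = 1397 / 399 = 3.50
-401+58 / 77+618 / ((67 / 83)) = 1884765 / 5159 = 365.34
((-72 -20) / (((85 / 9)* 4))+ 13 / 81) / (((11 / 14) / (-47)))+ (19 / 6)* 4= 11264906 / 75735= 148.74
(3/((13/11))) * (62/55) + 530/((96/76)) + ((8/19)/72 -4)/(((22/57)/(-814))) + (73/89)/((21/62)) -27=8821.53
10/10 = 1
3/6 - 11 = -21/2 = -10.50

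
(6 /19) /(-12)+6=227 /38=5.97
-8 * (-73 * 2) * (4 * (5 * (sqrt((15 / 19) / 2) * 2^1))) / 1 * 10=233600 * sqrt(570) / 19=293532.82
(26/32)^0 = 1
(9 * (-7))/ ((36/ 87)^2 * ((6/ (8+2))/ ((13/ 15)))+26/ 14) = -4821453/ 151201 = -31.89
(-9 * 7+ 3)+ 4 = -56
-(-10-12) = 22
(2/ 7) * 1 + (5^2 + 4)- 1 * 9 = 142/ 7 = 20.29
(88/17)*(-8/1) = -704/17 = -41.41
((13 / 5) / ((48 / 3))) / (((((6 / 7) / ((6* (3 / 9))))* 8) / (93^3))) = 24398829 / 640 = 38123.17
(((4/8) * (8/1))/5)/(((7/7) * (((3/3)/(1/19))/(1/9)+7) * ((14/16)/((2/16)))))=2/3115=0.00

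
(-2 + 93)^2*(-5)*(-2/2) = 41405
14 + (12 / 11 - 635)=-6819 / 11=-619.91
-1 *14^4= -38416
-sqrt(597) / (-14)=sqrt(597) / 14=1.75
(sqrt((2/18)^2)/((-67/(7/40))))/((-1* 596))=7/14375520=0.00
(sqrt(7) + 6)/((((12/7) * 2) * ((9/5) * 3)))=35 * sqrt(7)/648 + 35/108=0.47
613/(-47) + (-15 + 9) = -895/47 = -19.04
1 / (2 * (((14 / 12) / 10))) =30 / 7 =4.29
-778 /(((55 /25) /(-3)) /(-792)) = -840240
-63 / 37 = -1.70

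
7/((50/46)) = 161/25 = 6.44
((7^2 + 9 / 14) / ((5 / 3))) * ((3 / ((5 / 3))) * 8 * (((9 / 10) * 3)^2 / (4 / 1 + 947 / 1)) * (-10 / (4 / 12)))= -5471874 / 55475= -98.64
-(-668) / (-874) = -334 / 437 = -0.76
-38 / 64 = -19 / 32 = -0.59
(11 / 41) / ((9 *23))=11 / 8487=0.00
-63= -63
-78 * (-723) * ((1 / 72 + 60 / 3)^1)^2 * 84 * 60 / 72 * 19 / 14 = 2145949383.45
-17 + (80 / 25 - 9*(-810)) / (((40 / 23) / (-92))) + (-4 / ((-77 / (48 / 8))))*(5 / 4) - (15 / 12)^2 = -385828.45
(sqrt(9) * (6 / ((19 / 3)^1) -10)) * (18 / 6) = -1548 / 19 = -81.47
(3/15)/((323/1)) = 1/1615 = 0.00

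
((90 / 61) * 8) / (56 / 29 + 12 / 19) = 99180 / 21533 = 4.61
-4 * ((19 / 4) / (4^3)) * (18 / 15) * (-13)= 741 / 160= 4.63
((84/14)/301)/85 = 0.00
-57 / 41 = -1.39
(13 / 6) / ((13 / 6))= 1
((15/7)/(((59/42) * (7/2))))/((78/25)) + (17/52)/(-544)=95587/687232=0.14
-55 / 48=-1.15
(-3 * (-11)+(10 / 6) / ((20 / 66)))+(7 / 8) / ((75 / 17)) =23219 / 600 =38.70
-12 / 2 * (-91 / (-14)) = -39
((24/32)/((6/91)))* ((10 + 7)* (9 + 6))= 23205/8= 2900.62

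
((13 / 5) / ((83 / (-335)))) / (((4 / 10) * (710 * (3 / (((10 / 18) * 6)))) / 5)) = -21775 / 106074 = -0.21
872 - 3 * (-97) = 1163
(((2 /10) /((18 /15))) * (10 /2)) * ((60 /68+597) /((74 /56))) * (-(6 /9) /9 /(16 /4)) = -118580 /16983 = -6.98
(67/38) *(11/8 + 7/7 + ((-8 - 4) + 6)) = -1943/304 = -6.39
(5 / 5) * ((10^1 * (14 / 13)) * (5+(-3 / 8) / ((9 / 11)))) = 3815 / 78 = 48.91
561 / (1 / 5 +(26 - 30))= -2805 / 19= -147.63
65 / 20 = 3.25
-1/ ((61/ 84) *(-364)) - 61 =-48370/ 793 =-61.00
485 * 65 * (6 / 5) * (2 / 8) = 18915 / 2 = 9457.50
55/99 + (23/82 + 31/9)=351/82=4.28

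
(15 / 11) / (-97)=-15 / 1067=-0.01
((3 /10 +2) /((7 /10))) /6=23 /42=0.55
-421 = -421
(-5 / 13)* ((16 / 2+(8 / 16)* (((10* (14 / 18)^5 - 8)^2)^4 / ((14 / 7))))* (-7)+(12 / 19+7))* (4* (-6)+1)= -281306911704116267458035415801598091472380650965 / 36508780865343443059072552920976674507447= -7705185.03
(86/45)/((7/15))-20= -334/21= -15.90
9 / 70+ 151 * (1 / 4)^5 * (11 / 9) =0.31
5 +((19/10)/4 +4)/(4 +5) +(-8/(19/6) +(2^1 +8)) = 88721/6840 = 12.97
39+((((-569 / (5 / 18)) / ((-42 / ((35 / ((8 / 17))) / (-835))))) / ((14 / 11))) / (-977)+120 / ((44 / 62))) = 209147243859 / 1005059440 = 208.09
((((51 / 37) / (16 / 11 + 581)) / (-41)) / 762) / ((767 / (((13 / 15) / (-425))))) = 11 / 54620704925250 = 0.00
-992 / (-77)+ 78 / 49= 7802 / 539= 14.47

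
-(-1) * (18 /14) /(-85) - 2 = -1199 /595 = -2.02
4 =4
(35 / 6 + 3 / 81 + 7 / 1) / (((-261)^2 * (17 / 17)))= 695 / 3678534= 0.00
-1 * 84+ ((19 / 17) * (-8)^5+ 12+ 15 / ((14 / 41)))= -8722969 / 238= -36651.13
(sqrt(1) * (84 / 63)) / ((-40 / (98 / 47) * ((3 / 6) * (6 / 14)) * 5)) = -686 / 10575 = -0.06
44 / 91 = 0.48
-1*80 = -80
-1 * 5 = -5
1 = 1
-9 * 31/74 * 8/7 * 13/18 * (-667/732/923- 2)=41910109/6730374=6.23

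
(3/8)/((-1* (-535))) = 3/4280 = 0.00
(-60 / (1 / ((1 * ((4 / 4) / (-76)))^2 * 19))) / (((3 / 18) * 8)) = -45 / 304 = -0.15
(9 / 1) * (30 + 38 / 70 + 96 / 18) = 11301 / 35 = 322.89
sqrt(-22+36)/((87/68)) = 68 *sqrt(14)/87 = 2.92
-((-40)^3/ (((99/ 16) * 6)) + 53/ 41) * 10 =209762590/ 12177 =17226.13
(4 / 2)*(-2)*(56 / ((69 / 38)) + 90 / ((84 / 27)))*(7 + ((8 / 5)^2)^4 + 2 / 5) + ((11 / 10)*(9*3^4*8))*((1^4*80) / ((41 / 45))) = 1421402676621002 / 2578515625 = 551248.42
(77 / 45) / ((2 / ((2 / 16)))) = 77 / 720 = 0.11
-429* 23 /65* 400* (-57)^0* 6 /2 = -182160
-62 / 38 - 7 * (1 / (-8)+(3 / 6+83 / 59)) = -126485 / 8968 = -14.10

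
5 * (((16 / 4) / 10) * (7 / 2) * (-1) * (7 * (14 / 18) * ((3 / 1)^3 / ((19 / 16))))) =-16464 / 19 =-866.53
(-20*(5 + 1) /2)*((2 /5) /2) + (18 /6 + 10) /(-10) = -133 /10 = -13.30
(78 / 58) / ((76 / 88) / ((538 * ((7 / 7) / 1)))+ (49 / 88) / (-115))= -3217240 / 7743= -415.50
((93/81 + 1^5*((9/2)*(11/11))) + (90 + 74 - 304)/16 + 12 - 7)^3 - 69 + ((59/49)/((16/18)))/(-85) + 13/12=-320540025359/5246700480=-61.09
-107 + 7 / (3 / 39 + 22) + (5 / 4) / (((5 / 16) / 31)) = 710 / 41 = 17.32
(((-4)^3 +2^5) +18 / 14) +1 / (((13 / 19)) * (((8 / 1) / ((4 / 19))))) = -5583 / 182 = -30.68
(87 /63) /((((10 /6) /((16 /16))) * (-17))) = -29 /595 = -0.05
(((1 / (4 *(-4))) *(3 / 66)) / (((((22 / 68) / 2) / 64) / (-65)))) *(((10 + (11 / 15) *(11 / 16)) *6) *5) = 2785705 / 121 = 23022.36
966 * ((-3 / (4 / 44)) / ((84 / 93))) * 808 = -28517148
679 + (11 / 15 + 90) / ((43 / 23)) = 469258 / 645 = 727.53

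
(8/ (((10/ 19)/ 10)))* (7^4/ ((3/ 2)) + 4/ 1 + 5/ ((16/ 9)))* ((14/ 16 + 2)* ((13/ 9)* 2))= 438340279/ 216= 2029353.14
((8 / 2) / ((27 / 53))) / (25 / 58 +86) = 12296 / 135351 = 0.09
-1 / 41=-0.02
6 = 6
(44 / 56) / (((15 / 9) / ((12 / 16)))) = 99 / 280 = 0.35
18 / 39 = 6 / 13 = 0.46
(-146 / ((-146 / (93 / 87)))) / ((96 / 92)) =713 / 696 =1.02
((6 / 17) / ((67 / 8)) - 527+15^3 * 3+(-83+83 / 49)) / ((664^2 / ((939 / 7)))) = 249369551103 / 86123963296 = 2.90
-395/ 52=-7.60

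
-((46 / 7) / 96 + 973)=-326951 / 336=-973.07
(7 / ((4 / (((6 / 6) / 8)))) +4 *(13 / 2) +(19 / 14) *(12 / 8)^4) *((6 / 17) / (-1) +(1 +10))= 19729 / 56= 352.30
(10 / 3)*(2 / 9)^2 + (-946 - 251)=-290831 / 243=-1196.84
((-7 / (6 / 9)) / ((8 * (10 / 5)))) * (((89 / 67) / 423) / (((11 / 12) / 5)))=-0.01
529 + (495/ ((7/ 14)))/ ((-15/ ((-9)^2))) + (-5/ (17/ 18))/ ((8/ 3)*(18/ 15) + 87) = -36932389/ 7667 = -4817.06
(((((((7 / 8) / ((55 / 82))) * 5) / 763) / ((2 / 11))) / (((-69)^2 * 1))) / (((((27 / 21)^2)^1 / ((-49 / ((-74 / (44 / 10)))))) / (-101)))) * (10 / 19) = -109367951 / 118202051628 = -0.00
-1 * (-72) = 72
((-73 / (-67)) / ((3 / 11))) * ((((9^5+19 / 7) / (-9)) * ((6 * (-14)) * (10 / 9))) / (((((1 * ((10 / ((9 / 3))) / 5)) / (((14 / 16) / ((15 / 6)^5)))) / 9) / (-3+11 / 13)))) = -1040931495296 / 1633125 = -637386.30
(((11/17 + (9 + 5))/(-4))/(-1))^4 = 3844124001/21381376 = 179.79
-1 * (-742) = 742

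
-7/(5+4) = -7/9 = -0.78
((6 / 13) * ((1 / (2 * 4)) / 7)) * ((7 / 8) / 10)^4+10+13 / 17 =389775377493 / 36208640000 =10.76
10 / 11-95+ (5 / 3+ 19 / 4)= -11573 / 132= -87.67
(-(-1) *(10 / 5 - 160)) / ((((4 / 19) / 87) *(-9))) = 43529 / 6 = 7254.83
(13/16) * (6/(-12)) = -13/32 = -0.41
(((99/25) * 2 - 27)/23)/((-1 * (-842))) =-477/484150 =-0.00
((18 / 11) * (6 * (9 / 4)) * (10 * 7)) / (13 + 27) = 1701 / 44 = 38.66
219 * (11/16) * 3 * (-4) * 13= -93951/4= -23487.75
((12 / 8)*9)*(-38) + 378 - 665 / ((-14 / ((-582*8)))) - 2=-221297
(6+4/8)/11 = 13/22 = 0.59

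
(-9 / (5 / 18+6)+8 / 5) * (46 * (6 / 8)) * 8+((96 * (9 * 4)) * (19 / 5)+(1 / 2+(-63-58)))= 14755787 / 1130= 13058.22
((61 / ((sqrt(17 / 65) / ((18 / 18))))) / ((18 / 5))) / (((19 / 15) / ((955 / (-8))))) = -1456375 * sqrt(1105) / 15504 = -3122.56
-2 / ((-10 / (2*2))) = 4 / 5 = 0.80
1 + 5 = 6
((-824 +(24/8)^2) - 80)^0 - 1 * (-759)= 760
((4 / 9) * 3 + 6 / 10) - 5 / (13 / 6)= -73 / 195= -0.37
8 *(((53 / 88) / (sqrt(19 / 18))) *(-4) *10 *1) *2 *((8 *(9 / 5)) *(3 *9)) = -4945536 *sqrt(38) / 209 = -145867.61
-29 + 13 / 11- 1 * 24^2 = -6642 / 11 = -603.82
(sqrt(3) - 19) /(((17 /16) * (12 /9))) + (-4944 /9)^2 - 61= 301693.92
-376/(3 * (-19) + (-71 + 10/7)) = 1316/443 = 2.97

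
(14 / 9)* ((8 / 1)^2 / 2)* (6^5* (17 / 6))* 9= 9870336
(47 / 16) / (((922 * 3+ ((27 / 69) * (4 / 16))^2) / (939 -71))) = 21581084 / 23411505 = 0.92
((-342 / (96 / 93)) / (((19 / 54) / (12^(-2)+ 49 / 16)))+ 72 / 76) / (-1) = 3513411 / 1216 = 2889.32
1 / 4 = 0.25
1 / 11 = 0.09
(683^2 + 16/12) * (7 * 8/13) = 78370376/39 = 2009496.82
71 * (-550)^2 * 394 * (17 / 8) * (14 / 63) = 35964073750 / 9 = 3996008194.44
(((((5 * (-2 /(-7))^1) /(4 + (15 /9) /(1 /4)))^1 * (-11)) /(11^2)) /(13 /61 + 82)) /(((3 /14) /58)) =-1769 /44132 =-0.04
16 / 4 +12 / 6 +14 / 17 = 116 / 17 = 6.82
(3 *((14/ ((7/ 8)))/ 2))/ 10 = 2.40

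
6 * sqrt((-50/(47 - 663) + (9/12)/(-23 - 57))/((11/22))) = 3 * sqrt(1362130)/1540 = 2.27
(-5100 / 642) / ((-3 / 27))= 7650 / 107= 71.50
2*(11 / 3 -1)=16 / 3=5.33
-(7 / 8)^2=-49 / 64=-0.77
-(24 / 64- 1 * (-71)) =-71.38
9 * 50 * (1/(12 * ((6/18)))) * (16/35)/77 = 360/539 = 0.67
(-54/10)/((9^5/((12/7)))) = -4/25515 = -0.00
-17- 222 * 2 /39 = -369 /13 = -28.38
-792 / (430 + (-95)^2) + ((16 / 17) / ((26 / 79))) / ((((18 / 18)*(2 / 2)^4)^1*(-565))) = -20973728 / 236119715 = -0.09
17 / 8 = 2.12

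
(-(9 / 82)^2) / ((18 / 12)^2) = -9 / 1681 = -0.01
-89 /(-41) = 89 /41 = 2.17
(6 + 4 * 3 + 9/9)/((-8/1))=-19/8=-2.38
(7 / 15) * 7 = 49 / 15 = 3.27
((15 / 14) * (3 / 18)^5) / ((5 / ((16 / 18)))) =1 / 40824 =0.00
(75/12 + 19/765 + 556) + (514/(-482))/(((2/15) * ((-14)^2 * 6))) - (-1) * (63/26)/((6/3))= 1058805211843/1879048080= 563.48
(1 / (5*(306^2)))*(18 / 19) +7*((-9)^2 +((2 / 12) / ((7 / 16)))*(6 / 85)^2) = 1401061487 / 2470950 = 567.01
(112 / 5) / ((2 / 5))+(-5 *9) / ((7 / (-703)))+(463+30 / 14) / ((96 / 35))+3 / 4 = 99658 / 21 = 4745.62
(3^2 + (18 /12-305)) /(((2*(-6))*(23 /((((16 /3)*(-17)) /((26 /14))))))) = -140182 /2691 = -52.09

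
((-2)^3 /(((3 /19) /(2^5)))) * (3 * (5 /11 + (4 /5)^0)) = -77824 /11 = -7074.91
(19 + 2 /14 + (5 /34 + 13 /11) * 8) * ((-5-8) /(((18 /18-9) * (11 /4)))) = 253331 /14399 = 17.59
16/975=0.02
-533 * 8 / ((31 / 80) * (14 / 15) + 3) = -2558400 / 2017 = -1268.42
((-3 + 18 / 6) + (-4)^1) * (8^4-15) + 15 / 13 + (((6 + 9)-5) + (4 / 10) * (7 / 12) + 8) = -6358799 / 390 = -16304.61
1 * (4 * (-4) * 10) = -160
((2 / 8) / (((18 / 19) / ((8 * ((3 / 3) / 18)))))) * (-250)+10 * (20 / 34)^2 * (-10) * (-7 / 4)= 731125 / 23409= 31.23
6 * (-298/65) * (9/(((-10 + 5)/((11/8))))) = 44253/650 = 68.08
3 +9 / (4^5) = 3081 / 1024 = 3.01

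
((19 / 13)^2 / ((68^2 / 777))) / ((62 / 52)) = 280497 / 931736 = 0.30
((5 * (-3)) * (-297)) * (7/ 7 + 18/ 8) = 57915/ 4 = 14478.75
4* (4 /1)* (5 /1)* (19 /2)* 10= 7600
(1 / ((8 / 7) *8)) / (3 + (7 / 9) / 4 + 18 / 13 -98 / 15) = -4095 / 73168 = -0.06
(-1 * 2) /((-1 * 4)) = 1 /2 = 0.50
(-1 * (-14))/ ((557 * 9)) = 14/ 5013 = 0.00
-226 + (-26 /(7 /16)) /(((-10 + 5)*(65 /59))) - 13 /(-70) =-215.03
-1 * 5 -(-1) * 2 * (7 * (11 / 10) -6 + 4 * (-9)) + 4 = -348 / 5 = -69.60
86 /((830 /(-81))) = -8.39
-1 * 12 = -12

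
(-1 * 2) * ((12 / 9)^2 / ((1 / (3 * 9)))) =-96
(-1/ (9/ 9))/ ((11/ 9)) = -9/ 11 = -0.82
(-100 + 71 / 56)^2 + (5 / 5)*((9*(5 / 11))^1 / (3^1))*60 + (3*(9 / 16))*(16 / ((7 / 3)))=9841.43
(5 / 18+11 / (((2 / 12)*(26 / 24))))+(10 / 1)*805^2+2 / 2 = 1516393055 / 234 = 6480312.20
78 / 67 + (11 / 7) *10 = 7916 / 469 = 16.88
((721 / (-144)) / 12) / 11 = -0.04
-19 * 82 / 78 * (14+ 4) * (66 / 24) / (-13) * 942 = 12107997 / 169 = 71644.95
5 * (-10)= -50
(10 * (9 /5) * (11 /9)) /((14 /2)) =22 /7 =3.14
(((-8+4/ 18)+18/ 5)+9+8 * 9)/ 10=3457/ 450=7.68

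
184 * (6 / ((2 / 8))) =4416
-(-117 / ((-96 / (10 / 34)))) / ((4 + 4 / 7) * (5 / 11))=-3003 / 17408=-0.17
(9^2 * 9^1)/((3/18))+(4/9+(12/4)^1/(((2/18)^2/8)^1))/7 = 41866/9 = 4651.78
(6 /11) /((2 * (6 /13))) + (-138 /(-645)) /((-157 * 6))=1315939 /2227830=0.59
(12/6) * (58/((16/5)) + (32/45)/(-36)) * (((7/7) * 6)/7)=58661/1890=31.04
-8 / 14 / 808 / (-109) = 1 / 154126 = 0.00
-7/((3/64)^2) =-3185.78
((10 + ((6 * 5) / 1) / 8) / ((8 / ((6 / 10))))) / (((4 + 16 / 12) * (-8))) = -0.02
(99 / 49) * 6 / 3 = 198 / 49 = 4.04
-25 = -25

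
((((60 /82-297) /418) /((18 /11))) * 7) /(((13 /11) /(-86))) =13406239 /60762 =220.64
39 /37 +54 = 2037 /37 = 55.05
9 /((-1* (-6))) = 3 /2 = 1.50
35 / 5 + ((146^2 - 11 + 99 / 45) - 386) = 104641 / 5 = 20928.20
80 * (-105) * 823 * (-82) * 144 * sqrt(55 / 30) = 13605177600 * sqrt(66) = 110528985324.29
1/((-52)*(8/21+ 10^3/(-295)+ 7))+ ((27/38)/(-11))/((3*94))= -6374631/1262943110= -0.01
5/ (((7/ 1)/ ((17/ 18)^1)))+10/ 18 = 155/ 126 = 1.23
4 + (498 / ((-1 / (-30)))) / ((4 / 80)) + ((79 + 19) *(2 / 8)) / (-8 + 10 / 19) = 84859405 / 284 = 298800.72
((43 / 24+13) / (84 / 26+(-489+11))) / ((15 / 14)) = -6461 / 222192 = -0.03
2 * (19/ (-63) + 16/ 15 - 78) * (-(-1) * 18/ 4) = -24329/ 35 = -695.11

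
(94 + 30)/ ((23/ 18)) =2232/ 23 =97.04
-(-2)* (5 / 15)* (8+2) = 20 / 3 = 6.67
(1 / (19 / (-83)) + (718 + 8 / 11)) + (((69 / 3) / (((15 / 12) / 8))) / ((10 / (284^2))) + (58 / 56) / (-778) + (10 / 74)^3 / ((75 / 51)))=1187970.68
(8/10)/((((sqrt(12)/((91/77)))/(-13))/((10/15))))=-676 * sqrt(3)/495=-2.37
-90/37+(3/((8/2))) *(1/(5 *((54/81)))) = -3267/1480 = -2.21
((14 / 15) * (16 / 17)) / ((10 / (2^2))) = 448 / 1275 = 0.35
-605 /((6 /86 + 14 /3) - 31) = 645 /28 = 23.04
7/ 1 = 7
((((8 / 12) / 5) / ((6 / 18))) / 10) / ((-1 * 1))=-1 / 25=-0.04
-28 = -28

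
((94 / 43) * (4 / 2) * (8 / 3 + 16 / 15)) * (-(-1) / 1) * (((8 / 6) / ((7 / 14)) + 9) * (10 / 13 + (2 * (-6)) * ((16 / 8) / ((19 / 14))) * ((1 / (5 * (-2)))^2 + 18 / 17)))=-140273998144 / 40625325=-3452.87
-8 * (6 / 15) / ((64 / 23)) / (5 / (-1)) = 23 / 100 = 0.23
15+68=83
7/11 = 0.64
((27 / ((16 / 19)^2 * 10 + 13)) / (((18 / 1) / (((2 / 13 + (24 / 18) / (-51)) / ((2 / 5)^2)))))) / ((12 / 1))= 1146175 / 230819472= 0.00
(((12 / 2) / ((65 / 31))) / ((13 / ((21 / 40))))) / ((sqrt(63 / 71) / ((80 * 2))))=744 * sqrt(497) / 845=19.63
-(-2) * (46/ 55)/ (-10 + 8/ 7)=-322/ 1705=-0.19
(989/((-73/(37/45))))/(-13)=36593/42705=0.86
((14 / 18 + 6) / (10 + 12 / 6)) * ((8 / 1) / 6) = 61 / 81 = 0.75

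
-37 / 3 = -12.33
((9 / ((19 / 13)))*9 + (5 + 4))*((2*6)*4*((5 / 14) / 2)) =73440 / 133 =552.18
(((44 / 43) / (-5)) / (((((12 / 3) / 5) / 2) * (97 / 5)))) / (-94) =55 / 196037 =0.00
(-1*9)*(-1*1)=9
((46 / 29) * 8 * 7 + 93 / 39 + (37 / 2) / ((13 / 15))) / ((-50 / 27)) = -2291463 / 37700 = -60.78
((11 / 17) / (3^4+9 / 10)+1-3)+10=111494 / 13923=8.01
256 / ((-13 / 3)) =-768 / 13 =-59.08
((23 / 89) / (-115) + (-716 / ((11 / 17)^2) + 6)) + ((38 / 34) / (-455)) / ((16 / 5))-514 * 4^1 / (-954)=-1081992671937539 / 635731976880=-1701.96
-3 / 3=-1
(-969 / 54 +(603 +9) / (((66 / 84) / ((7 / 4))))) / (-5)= -266339 / 990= -269.03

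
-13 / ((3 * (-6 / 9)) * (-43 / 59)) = -767 / 86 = -8.92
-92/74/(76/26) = -299/703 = -0.43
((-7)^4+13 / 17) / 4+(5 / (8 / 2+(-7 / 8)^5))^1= 467658107 / 777002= 601.88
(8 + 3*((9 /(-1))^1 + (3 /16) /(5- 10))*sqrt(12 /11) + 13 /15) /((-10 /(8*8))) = -4256 /75 + 8676*sqrt(33) /275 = 124.49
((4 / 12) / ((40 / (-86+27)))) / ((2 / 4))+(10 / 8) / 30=-113 / 120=-0.94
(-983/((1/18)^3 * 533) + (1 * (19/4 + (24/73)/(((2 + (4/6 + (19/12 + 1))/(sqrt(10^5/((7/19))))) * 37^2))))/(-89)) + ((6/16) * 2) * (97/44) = -363700167034639280469615/33819274506965620816 + 41600 * sqrt(1330)/360515888911027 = -10754.23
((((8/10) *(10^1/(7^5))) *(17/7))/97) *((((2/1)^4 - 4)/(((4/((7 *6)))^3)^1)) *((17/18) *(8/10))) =20808/166355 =0.13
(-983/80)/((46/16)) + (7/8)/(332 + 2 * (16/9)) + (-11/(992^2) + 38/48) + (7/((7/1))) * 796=40628408400491/51264814080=792.52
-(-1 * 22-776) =798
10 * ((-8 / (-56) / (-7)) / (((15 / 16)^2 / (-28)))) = 2048 / 315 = 6.50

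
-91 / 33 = -2.76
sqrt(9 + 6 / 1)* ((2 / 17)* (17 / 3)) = 2* sqrt(15) / 3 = 2.58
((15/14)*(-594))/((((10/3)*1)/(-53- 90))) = 382239/14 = 27302.79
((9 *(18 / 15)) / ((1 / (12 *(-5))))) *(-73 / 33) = 15768 / 11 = 1433.45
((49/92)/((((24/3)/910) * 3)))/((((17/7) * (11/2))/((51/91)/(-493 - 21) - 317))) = -25429006435/53057136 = -479.28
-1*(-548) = 548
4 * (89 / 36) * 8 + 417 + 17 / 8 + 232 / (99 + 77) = 395647 / 792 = 499.55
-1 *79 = -79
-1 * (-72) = 72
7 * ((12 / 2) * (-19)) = -798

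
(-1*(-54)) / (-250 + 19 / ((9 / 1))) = -0.22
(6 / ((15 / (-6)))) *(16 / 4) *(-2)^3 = 384 / 5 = 76.80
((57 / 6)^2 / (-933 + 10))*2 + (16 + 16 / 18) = 277343 / 16614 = 16.69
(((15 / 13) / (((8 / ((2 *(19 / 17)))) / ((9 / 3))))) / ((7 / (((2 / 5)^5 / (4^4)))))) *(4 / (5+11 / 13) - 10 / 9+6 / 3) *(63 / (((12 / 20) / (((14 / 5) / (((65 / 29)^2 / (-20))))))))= -4750809 / 466862500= -0.01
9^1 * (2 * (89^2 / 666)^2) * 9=62742241 / 2738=22915.35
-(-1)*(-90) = -90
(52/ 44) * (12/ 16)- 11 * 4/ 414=7105/ 9108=0.78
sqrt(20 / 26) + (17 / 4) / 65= 17 / 260 + sqrt(130) / 13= 0.94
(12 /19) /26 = 6 /247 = 0.02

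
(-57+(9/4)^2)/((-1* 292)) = 831/4672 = 0.18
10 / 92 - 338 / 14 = -7739 / 322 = -24.03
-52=-52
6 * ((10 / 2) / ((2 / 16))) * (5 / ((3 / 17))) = 6800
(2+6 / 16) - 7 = -4.62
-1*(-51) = 51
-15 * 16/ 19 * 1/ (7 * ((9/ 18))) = -480/ 133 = -3.61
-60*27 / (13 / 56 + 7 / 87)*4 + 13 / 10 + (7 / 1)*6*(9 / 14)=-315274591 / 15230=-20700.89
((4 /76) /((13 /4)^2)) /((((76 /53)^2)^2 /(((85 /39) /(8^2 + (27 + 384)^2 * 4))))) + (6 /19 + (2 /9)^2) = 1739744741468959687 /4764176386568524224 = 0.37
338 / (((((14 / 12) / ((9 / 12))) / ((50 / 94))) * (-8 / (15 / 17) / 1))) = -570375 / 44744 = -12.75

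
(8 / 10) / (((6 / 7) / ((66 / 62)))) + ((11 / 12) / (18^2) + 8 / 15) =184373 / 120528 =1.53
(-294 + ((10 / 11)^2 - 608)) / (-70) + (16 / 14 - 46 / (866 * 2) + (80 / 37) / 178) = 169107965153 / 12077110430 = 14.00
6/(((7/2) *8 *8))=3/112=0.03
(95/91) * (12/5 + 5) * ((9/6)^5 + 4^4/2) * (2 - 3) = -3050317/2912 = -1047.50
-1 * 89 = -89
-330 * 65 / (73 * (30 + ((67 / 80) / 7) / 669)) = -618156000 / 63112807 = -9.79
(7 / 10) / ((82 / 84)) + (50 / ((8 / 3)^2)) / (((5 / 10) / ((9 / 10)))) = 87729 / 6560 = 13.37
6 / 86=3 / 43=0.07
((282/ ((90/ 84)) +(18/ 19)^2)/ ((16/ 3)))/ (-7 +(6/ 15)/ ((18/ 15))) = -536283/ 72200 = -7.43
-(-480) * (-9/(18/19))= -4560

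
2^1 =2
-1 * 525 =-525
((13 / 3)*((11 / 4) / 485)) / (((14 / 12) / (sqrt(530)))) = 143*sqrt(530) / 6790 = 0.48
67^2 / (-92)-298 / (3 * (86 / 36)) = -357523 / 3956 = -90.37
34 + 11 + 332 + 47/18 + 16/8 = 6869/18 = 381.61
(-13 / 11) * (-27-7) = 442 / 11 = 40.18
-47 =-47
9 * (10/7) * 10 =900/7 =128.57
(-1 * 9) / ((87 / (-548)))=1644 / 29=56.69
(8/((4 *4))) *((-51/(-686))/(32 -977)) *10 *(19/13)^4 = -2215457/1234349298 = -0.00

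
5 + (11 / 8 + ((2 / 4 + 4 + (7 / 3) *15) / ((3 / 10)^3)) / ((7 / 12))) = 1267213 / 504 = 2514.31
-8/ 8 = -1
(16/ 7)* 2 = 32/ 7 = 4.57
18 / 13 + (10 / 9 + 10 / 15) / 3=694 / 351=1.98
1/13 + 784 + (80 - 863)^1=14/13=1.08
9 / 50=0.18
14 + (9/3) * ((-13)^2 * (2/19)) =1280/19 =67.37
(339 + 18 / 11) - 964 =-6857 / 11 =-623.36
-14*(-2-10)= 168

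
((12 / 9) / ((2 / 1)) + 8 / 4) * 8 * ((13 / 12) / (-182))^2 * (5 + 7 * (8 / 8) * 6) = 47 / 1323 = 0.04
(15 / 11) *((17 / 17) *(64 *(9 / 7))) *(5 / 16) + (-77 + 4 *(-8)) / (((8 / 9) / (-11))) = 852507 / 616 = 1383.94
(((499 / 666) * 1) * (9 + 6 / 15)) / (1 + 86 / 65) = 304889 / 100566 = 3.03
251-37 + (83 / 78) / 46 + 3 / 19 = 214.18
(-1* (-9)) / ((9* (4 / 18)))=9 / 2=4.50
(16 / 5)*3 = 48 / 5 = 9.60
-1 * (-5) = 5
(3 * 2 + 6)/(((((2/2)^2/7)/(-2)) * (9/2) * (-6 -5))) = 112/33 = 3.39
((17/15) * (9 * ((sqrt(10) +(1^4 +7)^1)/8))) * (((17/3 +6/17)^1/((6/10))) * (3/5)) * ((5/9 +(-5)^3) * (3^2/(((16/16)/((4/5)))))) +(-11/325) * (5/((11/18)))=-3575954/65-34384 * sqrt(10)/5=-76761.03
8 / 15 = 0.53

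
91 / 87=1.05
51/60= 17/20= 0.85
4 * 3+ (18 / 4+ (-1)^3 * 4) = 25 / 2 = 12.50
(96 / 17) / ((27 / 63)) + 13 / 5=1341 / 85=15.78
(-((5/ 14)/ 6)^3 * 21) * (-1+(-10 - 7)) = 125/ 1568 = 0.08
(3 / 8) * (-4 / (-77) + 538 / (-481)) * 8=-118506 / 37037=-3.20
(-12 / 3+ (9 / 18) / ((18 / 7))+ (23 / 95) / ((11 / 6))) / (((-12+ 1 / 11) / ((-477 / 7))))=-7324441 / 348460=-21.02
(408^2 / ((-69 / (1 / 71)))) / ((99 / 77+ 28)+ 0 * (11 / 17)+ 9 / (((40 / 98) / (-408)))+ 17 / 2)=3884160 / 1024059199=0.00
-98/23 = -4.26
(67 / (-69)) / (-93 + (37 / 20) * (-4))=335 / 34638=0.01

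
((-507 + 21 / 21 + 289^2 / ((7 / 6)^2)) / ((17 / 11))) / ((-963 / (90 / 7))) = -328015820 / 623917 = -525.74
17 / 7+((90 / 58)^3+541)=93413631 / 170723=547.16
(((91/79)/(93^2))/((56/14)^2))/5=91/54661680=0.00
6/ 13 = 0.46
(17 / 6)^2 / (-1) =-289 / 36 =-8.03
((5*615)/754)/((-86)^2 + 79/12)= 18450/33489287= 0.00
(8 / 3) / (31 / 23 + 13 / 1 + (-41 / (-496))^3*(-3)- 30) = -22452404224 / 131800117527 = -0.17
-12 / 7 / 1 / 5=-12 / 35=-0.34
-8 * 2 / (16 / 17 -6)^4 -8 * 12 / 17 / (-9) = 0.60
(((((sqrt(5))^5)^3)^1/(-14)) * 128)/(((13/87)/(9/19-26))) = 210975000000 * sqrt(5)/1729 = 272848144.33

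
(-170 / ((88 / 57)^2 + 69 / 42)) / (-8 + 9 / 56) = 433026720 / 80399777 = 5.39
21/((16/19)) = 399/16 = 24.94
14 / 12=7 / 6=1.17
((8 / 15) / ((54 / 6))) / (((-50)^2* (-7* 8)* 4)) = -1 / 9450000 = -0.00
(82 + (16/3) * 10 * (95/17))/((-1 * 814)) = -881/1887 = -0.47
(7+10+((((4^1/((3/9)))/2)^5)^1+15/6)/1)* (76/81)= 197486/27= 7314.30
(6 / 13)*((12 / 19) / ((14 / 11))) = 396 / 1729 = 0.23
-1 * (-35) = 35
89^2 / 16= 7921 / 16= 495.06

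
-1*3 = -3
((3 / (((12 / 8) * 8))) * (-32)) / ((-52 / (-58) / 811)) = -94076 / 13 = -7236.62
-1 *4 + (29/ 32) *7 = 75/ 32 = 2.34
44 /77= 4 /7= 0.57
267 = 267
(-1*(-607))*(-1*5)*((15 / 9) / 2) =-15175 / 6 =-2529.17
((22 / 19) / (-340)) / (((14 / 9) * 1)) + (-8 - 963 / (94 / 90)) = -1976616073 / 2125340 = -930.02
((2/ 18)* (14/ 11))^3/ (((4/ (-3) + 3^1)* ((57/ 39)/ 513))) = 35672/ 59895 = 0.60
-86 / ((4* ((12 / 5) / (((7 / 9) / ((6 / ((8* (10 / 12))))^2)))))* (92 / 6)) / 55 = -0.01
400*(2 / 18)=400 / 9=44.44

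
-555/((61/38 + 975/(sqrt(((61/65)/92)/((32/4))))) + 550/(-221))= -16961600162000 *sqrt(182390)/356376971679340531 - 234369746390/356376971679340531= -0.02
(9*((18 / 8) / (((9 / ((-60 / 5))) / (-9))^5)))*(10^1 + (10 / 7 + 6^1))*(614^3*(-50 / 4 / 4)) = -444678593737075200 / 7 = -63525513391010742.86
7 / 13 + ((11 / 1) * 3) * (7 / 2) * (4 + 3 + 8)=45059 / 26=1733.04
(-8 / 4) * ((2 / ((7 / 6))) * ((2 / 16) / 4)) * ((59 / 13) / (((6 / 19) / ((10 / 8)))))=-5605 / 2912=-1.92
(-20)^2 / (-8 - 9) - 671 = -11807 / 17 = -694.53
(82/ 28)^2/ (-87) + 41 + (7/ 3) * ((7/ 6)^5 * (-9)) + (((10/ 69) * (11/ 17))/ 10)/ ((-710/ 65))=-458971922389/ 102250203552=-4.49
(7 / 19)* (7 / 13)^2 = 343 / 3211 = 0.11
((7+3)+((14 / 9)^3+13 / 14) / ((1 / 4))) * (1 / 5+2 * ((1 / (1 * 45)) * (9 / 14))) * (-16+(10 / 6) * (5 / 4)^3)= -44907344 / 535815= -83.81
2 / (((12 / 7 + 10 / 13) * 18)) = 91 / 2034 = 0.04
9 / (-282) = -3 / 94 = -0.03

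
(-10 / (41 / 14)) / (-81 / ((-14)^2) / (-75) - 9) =686000 / 1806993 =0.38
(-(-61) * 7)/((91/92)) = 5612/13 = 431.69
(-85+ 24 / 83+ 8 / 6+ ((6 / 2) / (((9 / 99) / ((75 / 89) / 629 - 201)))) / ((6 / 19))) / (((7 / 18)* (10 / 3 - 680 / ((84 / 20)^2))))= 55556105039946 / 36079474595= 1539.83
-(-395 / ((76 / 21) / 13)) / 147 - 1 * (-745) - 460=156755 / 532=294.65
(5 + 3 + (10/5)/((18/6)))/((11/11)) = 26/3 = 8.67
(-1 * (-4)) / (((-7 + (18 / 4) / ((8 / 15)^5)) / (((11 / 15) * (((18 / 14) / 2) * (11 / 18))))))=0.01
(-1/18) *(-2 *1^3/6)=1/54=0.02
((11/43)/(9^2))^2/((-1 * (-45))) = 121/545908005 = 0.00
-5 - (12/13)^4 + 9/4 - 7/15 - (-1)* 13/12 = -1224992/428415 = -2.86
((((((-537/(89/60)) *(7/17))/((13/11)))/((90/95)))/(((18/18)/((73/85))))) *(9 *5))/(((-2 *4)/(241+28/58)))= 6024442412835/38787268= 155320.10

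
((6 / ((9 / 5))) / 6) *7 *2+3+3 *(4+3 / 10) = 2131 / 90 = 23.68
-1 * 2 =-2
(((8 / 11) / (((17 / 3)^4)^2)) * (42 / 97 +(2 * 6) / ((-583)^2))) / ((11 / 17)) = 749345036976 / 1636954709604784889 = 0.00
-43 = -43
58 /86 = 29 /43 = 0.67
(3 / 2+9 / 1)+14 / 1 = 49 / 2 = 24.50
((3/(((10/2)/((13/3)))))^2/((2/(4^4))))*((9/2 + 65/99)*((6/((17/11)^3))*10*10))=10689755648/14739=725270.08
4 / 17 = 0.24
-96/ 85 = -1.13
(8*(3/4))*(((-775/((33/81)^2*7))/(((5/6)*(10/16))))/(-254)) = 3254256/107569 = 30.25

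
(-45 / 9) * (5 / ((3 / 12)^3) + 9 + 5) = -1670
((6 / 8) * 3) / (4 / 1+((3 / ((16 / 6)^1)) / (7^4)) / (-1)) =43218 / 76823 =0.56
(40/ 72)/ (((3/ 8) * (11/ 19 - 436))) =-0.00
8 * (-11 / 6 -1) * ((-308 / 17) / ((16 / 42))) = 1078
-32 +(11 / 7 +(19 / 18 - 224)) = -31925 / 126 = -253.37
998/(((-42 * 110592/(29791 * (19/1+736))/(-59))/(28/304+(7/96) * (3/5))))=38736.29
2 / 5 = 0.40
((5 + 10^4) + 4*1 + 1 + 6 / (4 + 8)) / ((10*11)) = 20021 / 220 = 91.00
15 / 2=7.50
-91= -91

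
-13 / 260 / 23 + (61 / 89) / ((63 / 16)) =443353 / 2579220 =0.17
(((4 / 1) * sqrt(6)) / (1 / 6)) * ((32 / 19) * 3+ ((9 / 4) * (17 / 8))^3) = 213587073 * sqrt(6) / 77824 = 6722.60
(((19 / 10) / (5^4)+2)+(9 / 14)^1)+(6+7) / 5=114754 / 21875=5.25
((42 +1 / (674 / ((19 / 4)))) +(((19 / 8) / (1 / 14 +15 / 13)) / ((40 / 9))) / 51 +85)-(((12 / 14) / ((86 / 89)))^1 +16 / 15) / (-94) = 1102090849701311 / 8675395367520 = 127.04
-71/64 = -1.11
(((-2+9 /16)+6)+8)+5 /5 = 217 /16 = 13.56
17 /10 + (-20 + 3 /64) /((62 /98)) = -296001 /9920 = -29.84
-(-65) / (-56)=-65 / 56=-1.16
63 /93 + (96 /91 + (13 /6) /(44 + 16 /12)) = 1.78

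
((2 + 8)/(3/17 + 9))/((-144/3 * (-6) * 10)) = 17/44928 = 0.00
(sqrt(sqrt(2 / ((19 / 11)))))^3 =19^(1 / 4) *22^(3 / 4) / 19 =1.12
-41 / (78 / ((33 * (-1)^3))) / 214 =451 / 5564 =0.08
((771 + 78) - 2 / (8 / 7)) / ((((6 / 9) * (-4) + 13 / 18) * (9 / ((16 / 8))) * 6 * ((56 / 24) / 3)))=-10167 / 490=-20.75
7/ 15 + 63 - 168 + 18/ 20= -3109/ 30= -103.63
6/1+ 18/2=15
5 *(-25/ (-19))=125/ 19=6.58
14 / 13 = 1.08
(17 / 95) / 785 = 17 / 74575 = 0.00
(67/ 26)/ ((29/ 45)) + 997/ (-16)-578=-3838245/ 6032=-636.31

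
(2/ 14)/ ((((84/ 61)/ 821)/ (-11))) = -550891/ 588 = -936.89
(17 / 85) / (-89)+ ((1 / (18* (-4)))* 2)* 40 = -4459 / 4005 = -1.11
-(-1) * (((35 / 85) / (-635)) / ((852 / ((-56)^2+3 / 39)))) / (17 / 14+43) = -1997681 / 37005497490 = -0.00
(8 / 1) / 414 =4 / 207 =0.02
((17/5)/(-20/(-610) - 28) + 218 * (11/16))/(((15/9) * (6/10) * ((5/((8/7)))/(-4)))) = -2919764/21325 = -136.92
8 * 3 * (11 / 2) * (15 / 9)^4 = 27500 / 27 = 1018.52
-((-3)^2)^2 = -81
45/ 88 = 0.51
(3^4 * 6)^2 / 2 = 118098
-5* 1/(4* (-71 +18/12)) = 5/278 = 0.02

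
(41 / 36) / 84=41 / 3024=0.01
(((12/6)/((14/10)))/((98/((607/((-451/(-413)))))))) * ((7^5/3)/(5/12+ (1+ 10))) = 245677180/61787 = 3976.20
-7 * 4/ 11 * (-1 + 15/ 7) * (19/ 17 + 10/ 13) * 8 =-106752/ 2431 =-43.91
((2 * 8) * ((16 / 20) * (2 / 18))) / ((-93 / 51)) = -0.78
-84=-84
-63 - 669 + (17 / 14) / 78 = -799327 / 1092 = -731.98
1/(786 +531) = 1/1317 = 0.00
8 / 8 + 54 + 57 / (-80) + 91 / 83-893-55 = -5926971 / 6640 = -892.62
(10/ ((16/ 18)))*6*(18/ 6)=405/ 2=202.50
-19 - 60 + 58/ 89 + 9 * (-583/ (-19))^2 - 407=256657333/ 32129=7988.34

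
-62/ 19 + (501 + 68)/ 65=6781/ 1235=5.49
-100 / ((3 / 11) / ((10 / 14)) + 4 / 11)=-5500 / 41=-134.15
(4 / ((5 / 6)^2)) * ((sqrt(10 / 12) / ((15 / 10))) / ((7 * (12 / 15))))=4 * sqrt(30) / 35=0.63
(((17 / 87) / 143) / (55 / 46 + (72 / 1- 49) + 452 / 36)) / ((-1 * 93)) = -46 / 115058515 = -0.00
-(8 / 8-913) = 912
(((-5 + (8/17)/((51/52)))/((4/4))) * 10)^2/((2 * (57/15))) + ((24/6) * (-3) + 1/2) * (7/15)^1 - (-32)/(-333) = 1391799612791/5284373670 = 263.38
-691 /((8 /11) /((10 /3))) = -38005 /12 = -3167.08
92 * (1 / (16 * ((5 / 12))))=69 / 5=13.80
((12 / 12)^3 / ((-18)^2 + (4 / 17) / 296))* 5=6290 / 407593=0.02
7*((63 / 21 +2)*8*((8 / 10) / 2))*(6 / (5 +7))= 56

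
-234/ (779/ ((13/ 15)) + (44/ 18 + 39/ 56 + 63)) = -0.24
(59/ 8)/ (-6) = -59/ 48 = -1.23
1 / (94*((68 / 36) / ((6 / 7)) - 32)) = -0.00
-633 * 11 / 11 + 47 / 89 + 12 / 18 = -168692 / 267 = -631.81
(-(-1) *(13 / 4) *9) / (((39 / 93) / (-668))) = -46593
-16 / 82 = -8 / 41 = -0.20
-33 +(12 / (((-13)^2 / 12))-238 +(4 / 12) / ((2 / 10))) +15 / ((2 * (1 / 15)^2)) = 1438885 / 1014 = 1419.02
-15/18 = -5/6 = -0.83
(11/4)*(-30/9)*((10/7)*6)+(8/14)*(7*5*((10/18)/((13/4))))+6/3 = -59912/819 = -73.15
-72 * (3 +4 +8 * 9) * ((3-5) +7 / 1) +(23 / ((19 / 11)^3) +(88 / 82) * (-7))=-7998725799 / 281219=-28443.05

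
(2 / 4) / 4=1 / 8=0.12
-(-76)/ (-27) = -76/ 27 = -2.81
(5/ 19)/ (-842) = -5/ 15998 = -0.00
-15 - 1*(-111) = 96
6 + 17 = 23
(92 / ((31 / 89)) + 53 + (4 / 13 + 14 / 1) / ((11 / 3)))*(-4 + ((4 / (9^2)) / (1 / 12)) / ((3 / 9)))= -9487540 / 13299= -713.40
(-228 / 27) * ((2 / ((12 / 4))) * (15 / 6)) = -380 / 27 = -14.07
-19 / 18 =-1.06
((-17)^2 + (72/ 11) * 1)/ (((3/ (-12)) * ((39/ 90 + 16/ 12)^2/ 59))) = -22347.40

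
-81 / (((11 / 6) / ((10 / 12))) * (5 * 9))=-9 / 11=-0.82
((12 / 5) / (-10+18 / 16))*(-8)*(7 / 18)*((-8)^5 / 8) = -3670016 / 1065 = -3446.02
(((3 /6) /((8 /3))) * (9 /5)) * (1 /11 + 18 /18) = 81 /220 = 0.37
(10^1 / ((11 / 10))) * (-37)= -3700 / 11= -336.36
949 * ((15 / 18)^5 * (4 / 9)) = 2965625 / 17496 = 169.50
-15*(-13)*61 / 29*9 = 107055 / 29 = 3691.55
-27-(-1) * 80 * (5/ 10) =13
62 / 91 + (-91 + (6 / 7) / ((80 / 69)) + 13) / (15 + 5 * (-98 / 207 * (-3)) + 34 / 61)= -947172781 / 347150440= -2.73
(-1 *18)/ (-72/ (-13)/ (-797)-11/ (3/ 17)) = 559494/ 1937723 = 0.29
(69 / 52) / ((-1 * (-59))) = 69 / 3068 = 0.02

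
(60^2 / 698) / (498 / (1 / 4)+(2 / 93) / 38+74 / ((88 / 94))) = 69973200 / 28097935207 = 0.00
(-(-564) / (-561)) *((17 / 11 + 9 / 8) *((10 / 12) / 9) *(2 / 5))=-11045 / 111078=-0.10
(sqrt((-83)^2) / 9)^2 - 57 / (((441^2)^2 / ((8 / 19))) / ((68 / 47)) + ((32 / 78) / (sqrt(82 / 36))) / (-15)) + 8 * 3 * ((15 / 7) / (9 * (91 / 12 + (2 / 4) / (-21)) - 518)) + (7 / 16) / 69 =56735277964079806522483292988078128337460627 / 667934116009209938471828096899765627783056 - 52629258240 * sqrt(82) / 1778544406052880133177302582919993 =84.94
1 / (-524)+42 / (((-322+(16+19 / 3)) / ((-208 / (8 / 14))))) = 51.01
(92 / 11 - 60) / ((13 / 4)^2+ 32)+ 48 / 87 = -143696 / 217239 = -0.66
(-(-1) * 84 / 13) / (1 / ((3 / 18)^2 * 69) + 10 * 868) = 483 / 648869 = 0.00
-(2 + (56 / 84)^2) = -22 / 9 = -2.44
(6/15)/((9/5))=2/9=0.22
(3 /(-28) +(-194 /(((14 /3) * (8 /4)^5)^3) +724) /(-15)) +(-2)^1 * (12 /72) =-2189760747 /44957696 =-48.71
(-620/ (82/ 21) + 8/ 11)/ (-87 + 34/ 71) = 5061022/ 2770493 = 1.83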